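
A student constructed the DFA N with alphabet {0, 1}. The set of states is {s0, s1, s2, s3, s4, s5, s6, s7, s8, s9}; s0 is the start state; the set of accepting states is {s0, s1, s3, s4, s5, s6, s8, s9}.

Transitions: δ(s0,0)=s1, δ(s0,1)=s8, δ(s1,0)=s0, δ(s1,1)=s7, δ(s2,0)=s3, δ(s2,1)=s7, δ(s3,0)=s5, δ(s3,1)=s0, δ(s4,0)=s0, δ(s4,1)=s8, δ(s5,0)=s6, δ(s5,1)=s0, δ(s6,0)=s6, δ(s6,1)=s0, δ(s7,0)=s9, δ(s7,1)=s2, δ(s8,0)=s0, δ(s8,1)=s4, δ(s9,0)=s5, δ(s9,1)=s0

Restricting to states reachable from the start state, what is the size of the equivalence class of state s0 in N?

P0 = {s0,s1,s3,s4,s5,s6,s8,s9} | {s2,s7}.
On input 1, block {s0,s1,s3,s4,s5,s6,s8,s9} splits into {s0,s3,s4,s5,s6,s8,s9} and {s1}.
On input 0, block {s0,s3,s4,s5,s6,s8,s9} splits into {s3,s4,s5,s6,s8,s9} and {s0}.
On input 0, block {s3,s4,s5,s6,s8,s9} splits into {s3,s5,s6,s9} and {s4,s8}.
Stable partition: {s3,s5,s6,s9} | {s2,s7} | {s1} | {s0} | {s4,s8} — 5 equivalence classes.
State s0 belongs to the block {s0}, which has 1 states.

1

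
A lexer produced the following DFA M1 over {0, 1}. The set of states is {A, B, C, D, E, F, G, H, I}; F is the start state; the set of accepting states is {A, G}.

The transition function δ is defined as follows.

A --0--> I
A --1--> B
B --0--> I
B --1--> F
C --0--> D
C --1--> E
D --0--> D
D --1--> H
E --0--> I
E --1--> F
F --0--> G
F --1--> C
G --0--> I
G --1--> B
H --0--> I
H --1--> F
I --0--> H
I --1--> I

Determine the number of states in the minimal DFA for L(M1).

5

First remove the unreachable states {A}; 8 states remain.
P0 = {G} | {B,C,D,E,F,H,I}.
Split {B,C,D,E,F,H,I} by δ(·,0) → {B,C,D,E,H,I} and {F}.
Refine {B,C,D,E,H,I} on symbol 1: members go to different blocks, giving {B,E,H} and {C,D,I}.
On input 0, block {C,D,I} splits into {C,D} and {I}.
No further refinement is possible. Final partition (5 blocks): {G} | {B,E,H} | {F} | {C,D} | {I}.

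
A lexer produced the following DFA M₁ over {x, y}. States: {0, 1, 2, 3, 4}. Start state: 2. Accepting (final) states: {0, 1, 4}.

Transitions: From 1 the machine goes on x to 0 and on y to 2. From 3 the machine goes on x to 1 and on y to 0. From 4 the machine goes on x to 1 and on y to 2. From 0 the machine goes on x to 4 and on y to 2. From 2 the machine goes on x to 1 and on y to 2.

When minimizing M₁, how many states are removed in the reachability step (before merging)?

1

Starting at 2 and following transitions, the reachable set is {0, 1, 2, 4}. That leaves 3 unreachable — 1 in total.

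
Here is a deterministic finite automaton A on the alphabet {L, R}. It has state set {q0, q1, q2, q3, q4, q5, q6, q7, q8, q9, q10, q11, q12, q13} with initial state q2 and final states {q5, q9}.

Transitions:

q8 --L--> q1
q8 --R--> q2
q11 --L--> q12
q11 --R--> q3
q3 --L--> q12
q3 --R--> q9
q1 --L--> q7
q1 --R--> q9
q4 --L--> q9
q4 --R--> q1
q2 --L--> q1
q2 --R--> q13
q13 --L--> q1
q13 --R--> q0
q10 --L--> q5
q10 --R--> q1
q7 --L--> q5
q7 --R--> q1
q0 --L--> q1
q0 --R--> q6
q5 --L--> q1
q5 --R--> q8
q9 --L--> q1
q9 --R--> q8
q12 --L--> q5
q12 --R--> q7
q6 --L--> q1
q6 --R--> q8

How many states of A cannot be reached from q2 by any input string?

5

BFS from q2 reaches {q0, q1, q2, q5, q6, q7, q8, q9, q13}; the 5 state(s) q3, q4, q10, q11, q12 are never visited.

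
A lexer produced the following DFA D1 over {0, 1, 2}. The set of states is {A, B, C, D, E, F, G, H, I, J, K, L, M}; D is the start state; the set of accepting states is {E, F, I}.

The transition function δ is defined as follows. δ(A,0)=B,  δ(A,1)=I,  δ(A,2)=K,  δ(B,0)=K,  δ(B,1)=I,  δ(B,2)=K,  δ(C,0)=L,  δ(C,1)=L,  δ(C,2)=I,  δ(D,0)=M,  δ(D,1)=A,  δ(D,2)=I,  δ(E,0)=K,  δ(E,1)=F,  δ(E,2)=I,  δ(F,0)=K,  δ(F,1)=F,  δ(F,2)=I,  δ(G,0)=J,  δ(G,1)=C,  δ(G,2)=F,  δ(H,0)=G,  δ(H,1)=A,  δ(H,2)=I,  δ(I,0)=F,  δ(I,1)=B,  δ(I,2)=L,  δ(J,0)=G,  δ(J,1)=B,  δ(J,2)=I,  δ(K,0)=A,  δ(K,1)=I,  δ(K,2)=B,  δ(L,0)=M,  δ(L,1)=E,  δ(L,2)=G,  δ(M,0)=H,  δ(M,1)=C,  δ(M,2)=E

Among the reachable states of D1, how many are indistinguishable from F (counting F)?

Initial partition by acceptance: {E,F,I} | {A,B,C,D,G,H,J,K,L,M}.
Refine {E,F,I} on symbol 0: members go to different blocks, giving {E,F} and {I}.
On input 1, block {A,B,C,D,G,H,J,K,L,M} splits into {C,D,G,H,J,M} and {A,B,K} and {L}.
On input 0, block {C,D,G,H,J,M} splits into {D,G,H,J,M} and {C}.
Split {D,G,H,J,M} by δ(·,1) → {D,H,J} and {G,M}.
No further refinement is possible. Final partition (7 blocks): {E,F} | {D,H,J} | {I} | {A,B,K} | {L} | {C} | {G,M}.
State F belongs to the block {E,F}, which has 2 states.

2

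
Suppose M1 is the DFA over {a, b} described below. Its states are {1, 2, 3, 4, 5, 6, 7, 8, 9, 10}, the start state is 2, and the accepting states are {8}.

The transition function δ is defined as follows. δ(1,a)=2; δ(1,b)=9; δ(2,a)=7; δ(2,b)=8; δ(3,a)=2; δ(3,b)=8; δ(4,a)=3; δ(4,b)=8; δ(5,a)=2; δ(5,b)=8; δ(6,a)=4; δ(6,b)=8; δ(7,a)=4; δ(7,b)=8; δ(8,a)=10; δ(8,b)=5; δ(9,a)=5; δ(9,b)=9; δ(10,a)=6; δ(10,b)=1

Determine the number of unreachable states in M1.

Every one of the 10 states is reachable from 2.

0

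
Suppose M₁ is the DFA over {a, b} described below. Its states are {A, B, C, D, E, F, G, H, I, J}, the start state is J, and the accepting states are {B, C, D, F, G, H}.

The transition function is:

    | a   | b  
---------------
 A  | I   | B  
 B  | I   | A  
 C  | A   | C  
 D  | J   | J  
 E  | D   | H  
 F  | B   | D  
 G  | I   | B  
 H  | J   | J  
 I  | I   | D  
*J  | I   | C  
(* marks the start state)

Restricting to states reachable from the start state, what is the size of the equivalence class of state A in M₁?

First remove the unreachable states {E,F,G,H}; 6 states remain.
Initial partition by acceptance: {B,C,D} | {A,I,J}.
Split {B,C,D} by δ(·,b) → {B,D} and {C}.
Refine {A,I,J} on symbol b: members go to different blocks, giving {A,I} and {J}.
On input a, block {B,D} splits into {B} and {D}.
Refine {A,I} on symbol b: members go to different blocks, giving {A} and {I}.
Stable partition: {B} | {A} | {C} | {J} | {D} | {I} — 6 equivalence classes.
The equivalence class containing A is {A}, of size 1.

1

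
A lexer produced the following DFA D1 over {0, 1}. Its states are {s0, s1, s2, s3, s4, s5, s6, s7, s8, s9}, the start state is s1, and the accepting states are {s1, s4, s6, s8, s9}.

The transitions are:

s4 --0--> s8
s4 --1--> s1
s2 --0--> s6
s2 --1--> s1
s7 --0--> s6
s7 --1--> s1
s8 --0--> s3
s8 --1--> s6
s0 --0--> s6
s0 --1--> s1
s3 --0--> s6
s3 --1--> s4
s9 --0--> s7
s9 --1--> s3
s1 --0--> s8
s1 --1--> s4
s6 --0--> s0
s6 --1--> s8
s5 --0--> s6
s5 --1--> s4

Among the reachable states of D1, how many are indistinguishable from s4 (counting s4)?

States {s2,s5,s7,s9} cannot be reached from the start state, so discard them.
P0 = {s1,s4,s6,s8} | {s0,s3}.
On input 0, block {s1,s4,s6,s8} splits into {s1,s4} and {s6,s8}.
No further refinement is possible. Final partition (3 blocks): {s1,s4} | {s0,s3} | {s6,s8}.
The equivalence class containing s4 is {s1,s4}, of size 2.

2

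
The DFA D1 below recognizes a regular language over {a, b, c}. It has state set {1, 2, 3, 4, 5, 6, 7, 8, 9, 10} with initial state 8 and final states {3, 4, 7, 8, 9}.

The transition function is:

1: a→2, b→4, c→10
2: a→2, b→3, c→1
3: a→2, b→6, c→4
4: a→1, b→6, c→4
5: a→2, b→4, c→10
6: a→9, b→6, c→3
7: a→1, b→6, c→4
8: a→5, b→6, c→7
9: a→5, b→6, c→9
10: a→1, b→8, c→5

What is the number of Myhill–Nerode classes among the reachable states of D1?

3

Initial partition by acceptance: {3,4,7,8,9} | {1,2,5,6,10}.
Refine {1,2,5,6,10} on symbol a: members go to different blocks, giving {1,2,5,10} and {6}.
Stable partition: {3,4,7,8,9} | {1,2,5,10} | {6} — 3 equivalence classes.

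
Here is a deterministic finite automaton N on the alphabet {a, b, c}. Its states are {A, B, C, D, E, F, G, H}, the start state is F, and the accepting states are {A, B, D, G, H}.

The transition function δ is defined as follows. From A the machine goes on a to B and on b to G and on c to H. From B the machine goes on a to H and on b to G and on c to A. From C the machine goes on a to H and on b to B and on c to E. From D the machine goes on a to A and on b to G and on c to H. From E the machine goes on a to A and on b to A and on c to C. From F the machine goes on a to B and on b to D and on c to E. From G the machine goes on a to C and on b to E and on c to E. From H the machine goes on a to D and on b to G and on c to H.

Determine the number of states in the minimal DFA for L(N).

3

All states are reachable from the start state.
P0 = {A,B,D,G,H} | {C,E,F}.
On input a, block {A,B,D,G,H} splits into {A,B,D,H} and {G}.
Stable partition: {A,B,D,H} | {C,E,F} | {G} — 3 equivalence classes.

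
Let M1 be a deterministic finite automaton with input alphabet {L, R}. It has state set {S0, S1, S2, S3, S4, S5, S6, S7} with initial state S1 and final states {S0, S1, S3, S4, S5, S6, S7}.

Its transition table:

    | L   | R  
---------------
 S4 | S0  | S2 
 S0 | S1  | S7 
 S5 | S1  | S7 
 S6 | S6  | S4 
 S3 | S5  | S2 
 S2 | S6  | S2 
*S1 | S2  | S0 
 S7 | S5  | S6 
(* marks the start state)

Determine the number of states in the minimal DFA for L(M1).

6

States {S3} cannot be reached from the start state, so discard them.
Start with accepting vs non-accepting: {S0,S1,S4,S5,S6,S7} | {S2}.
On input L, block {S0,S1,S4,S5,S6,S7} splits into {S0,S4,S5,S6,S7} and {S1}.
On input L, block {S0,S4,S5,S6,S7} splits into {S4,S6,S7} and {S0,S5}.
Split {S4,S6,S7} by δ(·,L) → {S4,S7} and {S6}.
Split {S4,S7} by δ(·,R) → {S4} and {S7}.
Stable partition: {S4} | {S2} | {S1} | {S0,S5} | {S6} | {S7} — 6 equivalence classes.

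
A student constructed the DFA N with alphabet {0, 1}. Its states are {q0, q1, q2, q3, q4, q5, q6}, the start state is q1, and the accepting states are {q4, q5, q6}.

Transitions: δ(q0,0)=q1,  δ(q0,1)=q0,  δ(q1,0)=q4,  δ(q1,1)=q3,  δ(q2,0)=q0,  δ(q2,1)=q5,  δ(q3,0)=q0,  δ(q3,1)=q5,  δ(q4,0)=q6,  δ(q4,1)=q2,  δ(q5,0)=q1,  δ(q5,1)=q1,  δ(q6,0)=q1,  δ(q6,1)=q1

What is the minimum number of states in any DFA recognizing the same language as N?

Start with accepting vs non-accepting: {q4,q5,q6} | {q0,q1,q2,q3}.
On input 0, block {q4,q5,q6} splits into {q5,q6} and {q4}.
On input 0, block {q0,q1,q2,q3} splits into {q0,q2,q3} and {q1}.
Split {q0,q2,q3} by δ(·,0) → {q2,q3} and {q0}.
No further refinement is possible. Final partition (5 blocks): {q5,q6} | {q2,q3} | {q4} | {q1} | {q0}.

5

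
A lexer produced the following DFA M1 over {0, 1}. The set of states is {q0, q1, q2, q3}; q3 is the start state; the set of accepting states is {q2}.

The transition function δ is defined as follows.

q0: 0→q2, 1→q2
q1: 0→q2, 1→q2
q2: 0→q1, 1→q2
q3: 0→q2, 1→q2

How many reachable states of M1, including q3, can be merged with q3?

2

First remove the unreachable states {q0}; 3 states remain.
Start with accepting vs non-accepting: {q2} | {q1,q3}.
The partition is now stable with 2 blocks: {q2} | {q1,q3}.
State q3 belongs to the block {q1,q3}, which has 2 states.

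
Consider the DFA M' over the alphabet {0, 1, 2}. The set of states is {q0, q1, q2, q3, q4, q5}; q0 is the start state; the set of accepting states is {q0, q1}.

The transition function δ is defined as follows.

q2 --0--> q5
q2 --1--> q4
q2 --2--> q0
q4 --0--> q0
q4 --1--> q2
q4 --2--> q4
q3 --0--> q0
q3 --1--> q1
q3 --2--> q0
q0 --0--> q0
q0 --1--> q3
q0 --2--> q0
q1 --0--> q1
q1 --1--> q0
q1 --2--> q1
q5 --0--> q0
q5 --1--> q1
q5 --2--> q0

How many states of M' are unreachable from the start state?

3

BFS from q0 reaches {q0, q1, q3}; the 3 state(s) q2, q4, q5 are never visited.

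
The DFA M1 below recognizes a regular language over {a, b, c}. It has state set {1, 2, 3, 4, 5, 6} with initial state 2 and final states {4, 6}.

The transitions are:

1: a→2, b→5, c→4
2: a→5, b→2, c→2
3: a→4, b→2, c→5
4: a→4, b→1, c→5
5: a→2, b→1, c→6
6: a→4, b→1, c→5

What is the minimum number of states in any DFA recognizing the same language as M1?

First remove the unreachable states {3}; 5 states remain.
P0 = {4,6} | {1,2,5}.
On input c, block {1,2,5} splits into {1,5} and {2}.
The partition is now stable with 3 blocks: {4,6} | {1,5} | {2}.

3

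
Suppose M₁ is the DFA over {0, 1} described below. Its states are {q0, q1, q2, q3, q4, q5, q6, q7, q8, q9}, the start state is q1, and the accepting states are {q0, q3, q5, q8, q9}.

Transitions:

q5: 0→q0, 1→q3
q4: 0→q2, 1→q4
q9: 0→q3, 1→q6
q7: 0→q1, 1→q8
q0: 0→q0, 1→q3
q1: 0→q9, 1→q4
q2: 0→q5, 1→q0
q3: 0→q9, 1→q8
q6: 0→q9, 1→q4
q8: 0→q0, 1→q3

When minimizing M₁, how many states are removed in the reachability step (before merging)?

1

BFS from q1 reaches {q0, q1, q2, q3, q4, q5, q6, q8, q9}; the 1 state(s) q7 are never visited.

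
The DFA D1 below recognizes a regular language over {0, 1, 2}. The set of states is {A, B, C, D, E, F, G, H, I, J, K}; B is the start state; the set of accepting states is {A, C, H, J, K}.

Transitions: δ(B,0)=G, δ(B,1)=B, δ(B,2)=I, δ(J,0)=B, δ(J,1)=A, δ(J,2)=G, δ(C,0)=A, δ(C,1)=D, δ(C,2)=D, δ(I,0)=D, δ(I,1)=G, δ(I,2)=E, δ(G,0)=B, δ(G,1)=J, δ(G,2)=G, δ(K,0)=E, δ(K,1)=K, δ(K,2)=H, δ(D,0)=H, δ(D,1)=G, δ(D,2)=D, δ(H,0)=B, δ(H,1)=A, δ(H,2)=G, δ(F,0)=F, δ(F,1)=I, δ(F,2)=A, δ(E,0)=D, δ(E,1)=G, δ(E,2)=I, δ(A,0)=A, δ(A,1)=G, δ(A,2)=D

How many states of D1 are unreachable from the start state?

BFS from B reaches {A, B, D, E, G, H, I, J}; the 3 state(s) C, F, K are never visited.

3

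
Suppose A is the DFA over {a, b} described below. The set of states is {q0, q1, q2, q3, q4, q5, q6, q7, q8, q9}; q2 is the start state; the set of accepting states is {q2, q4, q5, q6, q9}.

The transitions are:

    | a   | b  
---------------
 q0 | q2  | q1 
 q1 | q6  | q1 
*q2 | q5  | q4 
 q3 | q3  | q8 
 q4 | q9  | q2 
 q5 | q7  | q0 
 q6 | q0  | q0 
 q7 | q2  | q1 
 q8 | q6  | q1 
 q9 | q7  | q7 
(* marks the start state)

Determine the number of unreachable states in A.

2

Starting at q2 and following transitions, the reachable set is {q0, q1, q2, q4, q5, q6, q7, q9}. That leaves q3, q8 unreachable — 2 in total.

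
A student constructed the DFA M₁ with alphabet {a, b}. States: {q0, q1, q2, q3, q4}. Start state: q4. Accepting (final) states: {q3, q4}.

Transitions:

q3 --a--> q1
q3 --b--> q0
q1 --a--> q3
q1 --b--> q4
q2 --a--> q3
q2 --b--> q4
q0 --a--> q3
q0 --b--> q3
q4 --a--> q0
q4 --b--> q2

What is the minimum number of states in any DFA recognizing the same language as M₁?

2

All states are reachable from the start state.
Start with accepting vs non-accepting: {q3,q4} | {q0,q1,q2}.
The partition is now stable with 2 blocks: {q3,q4} | {q0,q1,q2}.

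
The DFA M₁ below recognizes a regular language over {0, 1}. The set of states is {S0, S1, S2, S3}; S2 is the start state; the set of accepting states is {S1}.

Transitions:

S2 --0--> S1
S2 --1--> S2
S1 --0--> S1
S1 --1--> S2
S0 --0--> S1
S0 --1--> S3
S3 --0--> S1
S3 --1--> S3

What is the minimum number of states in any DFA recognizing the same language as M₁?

First remove the unreachable states {S0,S3}; 2 states remain.
Initial partition by acceptance: {S1} | {S2}.
Stable partition: {S1} | {S2} — 2 equivalence classes.

2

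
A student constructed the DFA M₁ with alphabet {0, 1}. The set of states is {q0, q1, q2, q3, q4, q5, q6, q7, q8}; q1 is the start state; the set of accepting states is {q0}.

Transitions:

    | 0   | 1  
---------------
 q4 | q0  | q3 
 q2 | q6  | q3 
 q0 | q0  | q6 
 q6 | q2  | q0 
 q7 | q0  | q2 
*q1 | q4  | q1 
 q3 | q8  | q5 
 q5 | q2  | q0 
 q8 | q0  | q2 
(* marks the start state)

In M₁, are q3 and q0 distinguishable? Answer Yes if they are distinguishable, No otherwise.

States {q7} cannot be reached from the start state, so discard them.
P0 = {q0} | {q1,q2,q3,q4,q5,q6,q8}.
On input 0, block {q1,q2,q3,q4,q5,q6,q8} splits into {q1,q2,q3,q5,q6} and {q4,q8}.
Split {q1,q2,q3,q5,q6} by δ(·,0) → {q2,q5,q6} and {q1,q3}.
On input 1, block {q2,q5,q6} splits into {q5,q6} and {q2}.
Split {q4,q8} by δ(·,1) → {q4} and {q8}.
Refine {q1,q3} on symbol 0: members go to different blocks, giving {q1} and {q3}.
The partition is now stable with 7 blocks: {q0} | {q5,q6} | {q4} | {q1} | {q2} | {q8} | {q3}.
q3 and q0 end up in different blocks, so they are distinguishable. For instance, the string 'ε' is accepted from only q0.

Yes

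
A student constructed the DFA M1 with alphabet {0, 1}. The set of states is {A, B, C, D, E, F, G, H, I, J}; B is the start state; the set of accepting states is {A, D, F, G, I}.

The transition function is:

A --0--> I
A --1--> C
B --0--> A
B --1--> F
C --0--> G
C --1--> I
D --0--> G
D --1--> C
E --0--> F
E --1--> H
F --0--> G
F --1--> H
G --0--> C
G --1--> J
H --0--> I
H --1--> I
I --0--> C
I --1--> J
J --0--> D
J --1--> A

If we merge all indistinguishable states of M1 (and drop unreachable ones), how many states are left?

Reachable states from the start: {A,B,C,D,F,G,H,I,J}. Unreachable: {E} — drop them.
Start with accepting vs non-accepting: {A,D,F,G,I} | {B,C,H,J}.
On input 0, block {A,D,F,G,I} splits into {A,D,F} and {G,I}.
On input 0, block {B,C,H,J} splits into {B,J} and {C,H}.
No further refinement is possible. Final partition (4 blocks): {A,D,F} | {B,J} | {G,I} | {C,H}.

4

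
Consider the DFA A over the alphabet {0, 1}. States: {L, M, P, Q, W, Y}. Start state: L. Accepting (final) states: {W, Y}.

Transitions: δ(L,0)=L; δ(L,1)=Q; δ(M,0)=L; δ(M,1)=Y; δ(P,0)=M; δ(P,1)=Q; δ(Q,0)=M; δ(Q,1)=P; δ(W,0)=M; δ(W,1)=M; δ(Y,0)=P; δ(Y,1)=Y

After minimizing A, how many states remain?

States {W} cannot be reached from the start state, so discard them.
Start with accepting vs non-accepting: {Y} | {L,M,P,Q}.
Refine {L,M,P,Q} on symbol 1: members go to different blocks, giving {L,P,Q} and {M}.
Split {L,P,Q} by δ(·,0) → {P,Q} and {L}.
The partition is now stable with 4 blocks: {Y} | {P,Q} | {M} | {L}.

4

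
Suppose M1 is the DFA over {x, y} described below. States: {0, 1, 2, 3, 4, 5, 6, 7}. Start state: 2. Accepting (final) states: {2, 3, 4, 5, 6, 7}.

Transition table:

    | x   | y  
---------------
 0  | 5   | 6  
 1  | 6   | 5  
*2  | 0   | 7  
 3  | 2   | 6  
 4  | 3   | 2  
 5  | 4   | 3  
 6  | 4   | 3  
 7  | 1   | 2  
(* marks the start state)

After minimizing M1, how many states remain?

5

P0 = {2,3,4,5,6,7} | {0,1}.
Split {2,3,4,5,6,7} by δ(·,x) → {3,4,5,6} and {2,7}.
Refine {3,4,5,6} on symbol x: members go to different blocks, giving {4,5,6} and {3}.
Split {4,5,6} by δ(·,x) → {5,6} and {4}.
No further refinement is possible. Final partition (5 blocks): {5,6} | {0,1} | {2,7} | {3} | {4}.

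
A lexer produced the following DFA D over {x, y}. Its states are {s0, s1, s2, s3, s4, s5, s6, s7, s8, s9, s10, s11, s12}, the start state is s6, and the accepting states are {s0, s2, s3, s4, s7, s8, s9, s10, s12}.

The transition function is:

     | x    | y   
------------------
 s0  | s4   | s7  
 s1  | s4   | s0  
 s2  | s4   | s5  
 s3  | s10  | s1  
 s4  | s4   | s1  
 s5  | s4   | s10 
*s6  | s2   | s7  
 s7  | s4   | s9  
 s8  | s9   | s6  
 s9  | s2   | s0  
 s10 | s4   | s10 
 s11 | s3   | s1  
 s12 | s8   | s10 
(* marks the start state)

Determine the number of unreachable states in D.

4

No path from s6 leads to s3, s8, s11, s12; the other 9 states are all reachable.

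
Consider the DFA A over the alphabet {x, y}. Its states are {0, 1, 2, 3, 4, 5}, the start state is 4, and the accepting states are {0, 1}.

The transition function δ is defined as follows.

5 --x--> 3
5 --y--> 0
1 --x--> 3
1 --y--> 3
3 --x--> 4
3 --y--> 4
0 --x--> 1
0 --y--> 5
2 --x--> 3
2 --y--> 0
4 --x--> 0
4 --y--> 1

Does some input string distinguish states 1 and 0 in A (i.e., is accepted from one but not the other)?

Yes

First remove the unreachable states {2}; 5 states remain.
Initial partition by acceptance: {0,1} | {3,4,5}.
Refine {0,1} on symbol x: members go to different blocks, giving {0} and {1}.
Refine {3,4,5} on symbol x: members go to different blocks, giving {3,5} and {4}.
On input x, block {3,5} splits into {3} and {5}.
Stable partition: {0} | {3} | {1} | {4} | {5} — 5 equivalence classes.
1 and 0 end up in different blocks, so they are distinguishable. For instance, the string 'x' is accepted from only 0.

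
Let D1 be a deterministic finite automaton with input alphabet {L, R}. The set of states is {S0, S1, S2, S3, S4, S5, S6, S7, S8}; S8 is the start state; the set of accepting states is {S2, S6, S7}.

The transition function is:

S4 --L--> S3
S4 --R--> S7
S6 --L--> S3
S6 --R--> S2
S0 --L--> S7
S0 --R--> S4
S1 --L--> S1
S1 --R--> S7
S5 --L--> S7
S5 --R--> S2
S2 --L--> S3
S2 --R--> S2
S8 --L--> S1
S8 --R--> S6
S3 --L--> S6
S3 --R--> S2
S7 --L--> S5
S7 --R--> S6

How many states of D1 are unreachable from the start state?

BFS from S8 reaches {S1, S2, S3, S5, S6, S7, S8}; the 2 state(s) S0, S4 are never visited.

2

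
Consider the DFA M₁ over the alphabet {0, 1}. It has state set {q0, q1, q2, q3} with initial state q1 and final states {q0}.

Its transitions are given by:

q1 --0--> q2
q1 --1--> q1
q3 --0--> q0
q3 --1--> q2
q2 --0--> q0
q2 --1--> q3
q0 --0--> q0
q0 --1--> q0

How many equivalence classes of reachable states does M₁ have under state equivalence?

3

Initial partition by acceptance: {q0} | {q1,q2,q3}.
On input 0, block {q1,q2,q3} splits into {q2,q3} and {q1}.
No further refinement is possible. Final partition (3 blocks): {q0} | {q2,q3} | {q1}.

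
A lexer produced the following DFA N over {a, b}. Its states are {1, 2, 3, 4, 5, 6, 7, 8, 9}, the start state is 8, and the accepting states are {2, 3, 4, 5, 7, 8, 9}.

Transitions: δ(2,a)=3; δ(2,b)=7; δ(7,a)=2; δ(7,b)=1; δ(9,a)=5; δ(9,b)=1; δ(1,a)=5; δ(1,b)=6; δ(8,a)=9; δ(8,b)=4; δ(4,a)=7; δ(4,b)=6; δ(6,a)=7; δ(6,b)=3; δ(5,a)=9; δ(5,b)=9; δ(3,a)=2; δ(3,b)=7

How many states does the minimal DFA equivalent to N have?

8

P0 = {2,3,4,5,7,8,9} | {1,6}.
On input b, block {2,3,4,5,7,8,9} splits into {2,3,5,8} and {4,7,9}.
On input a, block {2,3,5,8} splits into {2,3} and {5,8}.
Split {1,6} by δ(·,a) → {1} and {6}.
On input a, block {4,7,9} splits into {4} and {7} and {9}.
On input b, block {5,8} splits into {5} and {8}.
Stable partition: {2,3} | {1} | {4} | {5} | {6} | {7} | {9} | {8} — 8 equivalence classes.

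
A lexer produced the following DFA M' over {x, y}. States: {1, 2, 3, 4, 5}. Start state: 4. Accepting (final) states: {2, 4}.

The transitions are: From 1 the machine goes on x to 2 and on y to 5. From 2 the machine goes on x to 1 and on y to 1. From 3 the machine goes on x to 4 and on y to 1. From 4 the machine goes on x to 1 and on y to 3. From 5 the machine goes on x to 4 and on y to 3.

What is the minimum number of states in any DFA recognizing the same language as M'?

All states are reachable from the start state.
P0 = {2,4} | {1,3,5}.
The partition is now stable with 2 blocks: {2,4} | {1,3,5}.

2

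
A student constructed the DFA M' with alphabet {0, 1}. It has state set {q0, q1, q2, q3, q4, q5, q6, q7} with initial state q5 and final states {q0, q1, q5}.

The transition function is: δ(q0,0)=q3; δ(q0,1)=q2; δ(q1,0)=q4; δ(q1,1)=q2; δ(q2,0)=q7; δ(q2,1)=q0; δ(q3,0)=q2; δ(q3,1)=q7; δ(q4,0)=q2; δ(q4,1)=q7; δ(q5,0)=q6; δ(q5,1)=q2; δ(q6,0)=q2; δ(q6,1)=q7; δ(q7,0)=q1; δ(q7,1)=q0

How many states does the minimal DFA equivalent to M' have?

Every state is reachable, so we keep all 8.
Initial partition by acceptance: {q0,q1,q5} | {q2,q3,q4,q6,q7}.
Refine {q2,q3,q4,q6,q7} on symbol 0: members go to different blocks, giving {q2,q3,q4,q6} and {q7}.
Split {q2,q3,q4,q6} by δ(·,0) → {q3,q4,q6} and {q2}.
Stable partition: {q0,q1,q5} | {q3,q4,q6} | {q7} | {q2} — 4 equivalence classes.

4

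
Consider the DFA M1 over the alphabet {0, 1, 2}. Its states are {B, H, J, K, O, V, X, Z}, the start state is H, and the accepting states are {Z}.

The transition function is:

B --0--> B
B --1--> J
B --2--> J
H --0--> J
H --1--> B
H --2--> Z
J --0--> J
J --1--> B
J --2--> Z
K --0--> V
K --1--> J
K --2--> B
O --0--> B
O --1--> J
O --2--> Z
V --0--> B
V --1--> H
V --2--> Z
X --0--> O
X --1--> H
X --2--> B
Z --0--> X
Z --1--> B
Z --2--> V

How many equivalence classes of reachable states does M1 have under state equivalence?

First remove the unreachable states {K}; 7 states remain.
Start with accepting vs non-accepting: {Z} | {B,H,J,O,V,X}.
Split {B,H,J,O,V,X} by δ(·,2) → {H,J,O,V} and {B,X}.
Split {H,J,O,V} by δ(·,0) → {H,J} and {O,V}.
Split {B,X} by δ(·,0) → {B} and {X}.
No further refinement is possible. Final partition (5 blocks): {Z} | {H,J} | {B} | {O,V} | {X}.

5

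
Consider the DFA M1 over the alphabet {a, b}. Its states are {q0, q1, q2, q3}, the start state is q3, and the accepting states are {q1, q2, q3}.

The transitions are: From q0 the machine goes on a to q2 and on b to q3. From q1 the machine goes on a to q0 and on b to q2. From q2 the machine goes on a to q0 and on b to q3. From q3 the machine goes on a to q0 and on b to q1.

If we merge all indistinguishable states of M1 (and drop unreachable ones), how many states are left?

2

Every state is reachable, so we keep all 4.
Initial partition by acceptance: {q1,q2,q3} | {q0}.
No further refinement is possible. Final partition (2 blocks): {q1,q2,q3} | {q0}.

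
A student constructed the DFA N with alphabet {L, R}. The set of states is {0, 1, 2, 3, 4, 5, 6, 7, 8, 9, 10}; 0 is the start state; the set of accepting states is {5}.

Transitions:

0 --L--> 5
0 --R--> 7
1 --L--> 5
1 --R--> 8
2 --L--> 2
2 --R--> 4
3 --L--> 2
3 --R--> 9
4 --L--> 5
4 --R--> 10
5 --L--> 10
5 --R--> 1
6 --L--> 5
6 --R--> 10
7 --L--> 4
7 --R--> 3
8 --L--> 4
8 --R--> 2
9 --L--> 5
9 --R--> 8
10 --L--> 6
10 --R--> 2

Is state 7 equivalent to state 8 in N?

Yes

P0 = {5} | {0,1,2,3,4,6,7,8,9,10}.
On input L, block {0,1,2,3,4,6,7,8,9,10} splits into {0,1,4,6,9} and {2,3,7,8,10}.
Refine {2,3,7,8,10} on symbol L: members go to different blocks, giving {7,8,10} and {2,3}.
Stable partition: {5} | {0,1,4,6,9} | {7,8,10} | {2,3} — 4 equivalence classes.
7 and 8 lie in the same block of the stable partition, so they are equivalent — no string distinguishes them.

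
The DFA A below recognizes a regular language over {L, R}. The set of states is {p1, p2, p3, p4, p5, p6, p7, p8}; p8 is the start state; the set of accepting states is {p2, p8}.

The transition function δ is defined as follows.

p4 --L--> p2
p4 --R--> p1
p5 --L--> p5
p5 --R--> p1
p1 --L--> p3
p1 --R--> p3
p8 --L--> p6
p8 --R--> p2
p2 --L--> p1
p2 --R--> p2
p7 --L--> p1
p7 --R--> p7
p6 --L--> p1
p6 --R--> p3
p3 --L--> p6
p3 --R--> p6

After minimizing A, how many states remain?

2

States {p4,p5,p7} cannot be reached from the start state, so discard them.
Initial partition by acceptance: {p2,p8} | {p1,p3,p6}.
Stable partition: {p2,p8} | {p1,p3,p6} — 2 equivalence classes.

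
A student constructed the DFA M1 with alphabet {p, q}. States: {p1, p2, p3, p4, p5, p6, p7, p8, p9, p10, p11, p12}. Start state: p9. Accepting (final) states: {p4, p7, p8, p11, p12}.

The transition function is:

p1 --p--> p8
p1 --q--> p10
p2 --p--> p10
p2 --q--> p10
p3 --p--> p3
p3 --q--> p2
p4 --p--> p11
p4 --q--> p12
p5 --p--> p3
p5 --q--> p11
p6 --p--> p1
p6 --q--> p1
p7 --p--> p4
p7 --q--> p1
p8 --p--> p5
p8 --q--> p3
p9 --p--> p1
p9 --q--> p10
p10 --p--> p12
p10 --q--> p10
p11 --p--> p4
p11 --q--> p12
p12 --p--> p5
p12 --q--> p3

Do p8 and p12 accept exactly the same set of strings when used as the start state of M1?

States {p6,p7} cannot be reached from the start state, so discard them.
P0 = {p4,p8,p11,p12} | {p1,p2,p3,p5,p9,p10}.
Split {p4,p8,p11,p12} by δ(·,p) → {p4,p11} and {p8,p12}.
Split {p1,p2,p3,p5,p9,p10} by δ(·,p) → {p2,p3,p5,p9} and {p1,p10}.
On input p, block {p2,p3,p5,p9} splits into {p2,p9} and {p3,p5}.
Split {p3,p5} by δ(·,q) → {p3} and {p5}.
The partition is now stable with 6 blocks: {p4,p11} | {p2,p9} | {p8,p12} | {p1,p10} | {p3} | {p5}.
p8 and p12 lie in the same block of the stable partition, so they are equivalent — no string distinguishes them.

Yes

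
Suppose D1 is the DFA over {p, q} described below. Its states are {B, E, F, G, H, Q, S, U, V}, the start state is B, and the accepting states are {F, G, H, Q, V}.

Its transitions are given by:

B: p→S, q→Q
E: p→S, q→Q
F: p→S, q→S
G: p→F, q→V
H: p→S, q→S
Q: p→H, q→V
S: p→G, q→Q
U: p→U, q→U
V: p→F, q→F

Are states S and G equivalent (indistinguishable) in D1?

States {E,U} cannot be reached from the start state, so discard them.
Initial partition by acceptance: {F,G,H,Q,V} | {B,S}.
On input p, block {F,G,H,Q,V} splits into {G,Q,V} and {F,H}.
On input q, block {G,Q,V} splits into {G,Q} and {V}.
On input p, block {B,S} splits into {S} and {B}.
The partition is now stable with 5 blocks: {G,Q} | {S} | {F,H} | {V} | {B}.
S and G end up in different blocks, so they are distinguishable. For instance, the string 'ε' is accepted from only G.

No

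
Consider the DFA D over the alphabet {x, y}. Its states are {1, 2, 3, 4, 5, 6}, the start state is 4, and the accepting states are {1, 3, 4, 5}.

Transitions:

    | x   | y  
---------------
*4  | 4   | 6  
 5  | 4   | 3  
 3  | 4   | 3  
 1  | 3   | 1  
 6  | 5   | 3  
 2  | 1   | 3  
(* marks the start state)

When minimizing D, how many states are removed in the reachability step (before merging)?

2

No path from 4 leads to 1, 2; the other 4 states are all reachable.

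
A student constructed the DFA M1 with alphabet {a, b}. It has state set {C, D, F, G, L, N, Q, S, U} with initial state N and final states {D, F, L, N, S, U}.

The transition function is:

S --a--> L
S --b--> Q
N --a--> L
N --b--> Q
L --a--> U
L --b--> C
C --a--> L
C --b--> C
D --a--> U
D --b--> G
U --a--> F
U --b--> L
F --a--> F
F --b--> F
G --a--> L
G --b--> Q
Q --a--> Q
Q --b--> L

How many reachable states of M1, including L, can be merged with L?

1

First remove the unreachable states {D,G,S}; 6 states remain.
Initial partition by acceptance: {F,L,N,U} | {C,Q}.
Refine {F,L,N,U} on symbol b: members go to different blocks, giving {F,U} and {L,N}.
Refine {F,U} on symbol b: members go to different blocks, giving {U} and {F}.
Refine {C,Q} on symbol a: members go to different blocks, giving {C} and {Q}.
Split {L,N} by δ(·,a) → {N} and {L}.
No further refinement is possible. Final partition (6 blocks): {U} | {C} | {N} | {F} | {Q} | {L}.
State L belongs to the block {L}, which has 1 states.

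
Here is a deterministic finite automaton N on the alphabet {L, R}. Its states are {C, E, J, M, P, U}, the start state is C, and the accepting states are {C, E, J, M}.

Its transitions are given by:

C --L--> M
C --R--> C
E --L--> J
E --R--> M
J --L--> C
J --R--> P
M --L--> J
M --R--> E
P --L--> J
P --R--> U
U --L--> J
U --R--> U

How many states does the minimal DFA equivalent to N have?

4

Every state is reachable, so we keep all 6.
Initial partition by acceptance: {C,E,J,M} | {P,U}.
Refine {C,E,J,M} on symbol R: members go to different blocks, giving {C,E,M} and {J}.
Split {C,E,M} by δ(·,L) → {E,M} and {C}.
Stable partition: {E,M} | {P,U} | {J} | {C} — 4 equivalence classes.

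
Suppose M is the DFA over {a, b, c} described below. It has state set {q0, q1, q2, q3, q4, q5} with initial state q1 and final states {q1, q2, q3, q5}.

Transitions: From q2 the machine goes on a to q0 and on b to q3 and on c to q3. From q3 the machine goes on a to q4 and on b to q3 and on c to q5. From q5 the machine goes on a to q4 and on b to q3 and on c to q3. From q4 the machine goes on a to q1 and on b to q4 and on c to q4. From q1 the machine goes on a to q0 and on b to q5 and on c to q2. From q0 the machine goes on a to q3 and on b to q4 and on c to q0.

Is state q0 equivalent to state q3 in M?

No

Every state is reachable, so we keep all 6.
Start with accepting vs non-accepting: {q1,q2,q3,q5} | {q0,q4}.
No further refinement is possible. Final partition (2 blocks): {q1,q2,q3,q5} | {q0,q4}.
q0 and q3 end up in different blocks, so they are distinguishable. For instance, the string 'ε' is accepted from only q3.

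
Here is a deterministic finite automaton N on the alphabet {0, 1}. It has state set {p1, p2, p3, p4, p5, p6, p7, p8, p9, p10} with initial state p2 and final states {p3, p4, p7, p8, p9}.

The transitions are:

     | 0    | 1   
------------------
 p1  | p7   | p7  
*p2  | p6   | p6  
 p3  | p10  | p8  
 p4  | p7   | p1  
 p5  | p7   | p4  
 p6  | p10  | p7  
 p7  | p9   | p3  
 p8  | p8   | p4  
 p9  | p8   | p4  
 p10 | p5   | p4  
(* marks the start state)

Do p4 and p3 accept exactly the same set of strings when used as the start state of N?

No

Initial partition by acceptance: {p3,p4,p7,p8,p9} | {p1,p2,p5,p6,p10}.
Split {p3,p4,p7,p8,p9} by δ(·,0) → {p4,p7,p8,p9} and {p3}.
On input 1, block {p4,p7,p8,p9} splits into {p8,p9} and {p4} and {p7}.
Split {p1,p2,p5,p6,p10} by δ(·,0) → {p2,p6,p10} and {p1,p5}.
Split {p2,p6,p10} by δ(·,0) → {p2,p6} and {p10}.
Split {p2,p6} by δ(·,0) → {p2} and {p6}.
On input 1, block {p1,p5} splits into {p1} and {p5}.
No further refinement is possible. Final partition (9 blocks): {p8,p9} | {p2} | {p3} | {p4} | {p7} | {p1} | {p10} | {p6} | {p5}.
p4 and p3 end up in different blocks, so they are distinguishable. For instance, the string '0' is accepted from only p4.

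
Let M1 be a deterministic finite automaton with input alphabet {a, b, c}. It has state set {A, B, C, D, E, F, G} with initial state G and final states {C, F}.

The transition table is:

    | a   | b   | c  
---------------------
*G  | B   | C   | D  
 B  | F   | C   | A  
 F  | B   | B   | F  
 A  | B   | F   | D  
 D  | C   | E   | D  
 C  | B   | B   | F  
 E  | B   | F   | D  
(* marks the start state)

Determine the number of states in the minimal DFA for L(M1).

P0 = {C,F} | {A,B,D,E,G}.
On input a, block {A,B,D,E,G} splits into {A,E,G} and {B,D}.
Refine {B,D} on symbol b: members go to different blocks, giving {B} and {D}.
Stable partition: {C,F} | {A,E,G} | {B} | {D} — 4 equivalence classes.

4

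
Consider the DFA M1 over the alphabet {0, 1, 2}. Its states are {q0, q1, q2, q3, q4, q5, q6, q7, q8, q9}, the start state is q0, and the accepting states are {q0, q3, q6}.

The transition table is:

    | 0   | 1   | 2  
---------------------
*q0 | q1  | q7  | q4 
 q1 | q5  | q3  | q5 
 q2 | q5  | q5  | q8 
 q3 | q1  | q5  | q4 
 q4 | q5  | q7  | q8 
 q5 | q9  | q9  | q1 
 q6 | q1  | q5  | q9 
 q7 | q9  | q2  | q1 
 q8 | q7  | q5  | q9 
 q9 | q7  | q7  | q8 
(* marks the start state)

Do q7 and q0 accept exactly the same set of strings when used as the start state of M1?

First remove the unreachable states {q6}; 9 states remain.
Start with accepting vs non-accepting: {q0,q3} | {q1,q2,q4,q5,q7,q8,q9}.
Refine {q1,q2,q4,q5,q7,q8,q9} on symbol 1: members go to different blocks, giving {q2,q4,q5,q7,q8,q9} and {q1}.
Refine {q2,q4,q5,q7,q8,q9} on symbol 2: members go to different blocks, giving {q2,q4,q8,q9} and {q5,q7}.
No further refinement is possible. Final partition (4 blocks): {q0,q3} | {q2,q4,q8,q9} | {q1} | {q5,q7}.
q7 and q0 end up in different blocks, so they are distinguishable. For instance, the string 'ε' is accepted from only q0.

No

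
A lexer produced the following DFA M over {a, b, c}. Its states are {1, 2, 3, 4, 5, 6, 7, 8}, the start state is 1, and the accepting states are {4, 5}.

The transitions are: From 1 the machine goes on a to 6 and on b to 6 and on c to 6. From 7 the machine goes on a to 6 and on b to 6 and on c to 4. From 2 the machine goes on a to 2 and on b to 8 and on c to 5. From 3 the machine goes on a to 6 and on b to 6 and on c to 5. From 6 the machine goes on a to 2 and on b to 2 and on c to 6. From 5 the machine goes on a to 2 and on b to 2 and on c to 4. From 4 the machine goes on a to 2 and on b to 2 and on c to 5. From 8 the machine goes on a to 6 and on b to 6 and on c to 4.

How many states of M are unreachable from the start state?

No path from 1 leads to 3, 7; the other 6 states are all reachable.

2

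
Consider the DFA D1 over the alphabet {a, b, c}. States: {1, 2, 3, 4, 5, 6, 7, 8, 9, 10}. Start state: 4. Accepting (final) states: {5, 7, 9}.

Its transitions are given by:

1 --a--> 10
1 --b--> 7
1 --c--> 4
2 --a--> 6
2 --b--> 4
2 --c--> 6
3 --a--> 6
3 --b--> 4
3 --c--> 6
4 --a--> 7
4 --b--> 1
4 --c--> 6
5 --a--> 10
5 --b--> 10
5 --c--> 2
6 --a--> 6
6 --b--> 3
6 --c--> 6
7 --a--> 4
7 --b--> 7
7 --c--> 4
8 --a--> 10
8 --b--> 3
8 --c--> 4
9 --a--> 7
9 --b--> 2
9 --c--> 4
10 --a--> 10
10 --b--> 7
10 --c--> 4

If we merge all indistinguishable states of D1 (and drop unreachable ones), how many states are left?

First remove the unreachable states {2,5,8,9}; 6 states remain.
Initial partition by acceptance: {7} | {1,3,4,6,10}.
Refine {1,3,4,6,10} on symbol a: members go to different blocks, giving {1,3,6,10} and {4}.
Split {1,3,6,10} by δ(·,b) → {1,10} and {3} and {6}.
Stable partition: {7} | {1,10} | {4} | {3} | {6} — 5 equivalence classes.

5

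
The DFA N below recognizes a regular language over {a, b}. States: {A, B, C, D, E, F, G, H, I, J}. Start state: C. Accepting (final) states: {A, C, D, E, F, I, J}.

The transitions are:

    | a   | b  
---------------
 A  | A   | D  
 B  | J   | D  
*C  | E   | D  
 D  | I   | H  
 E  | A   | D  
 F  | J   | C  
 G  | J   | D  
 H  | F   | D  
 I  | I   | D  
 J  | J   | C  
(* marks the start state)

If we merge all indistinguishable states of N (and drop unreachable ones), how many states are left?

First remove the unreachable states {B,G}; 8 states remain.
P0 = {A,C,D,E,F,I,J} | {H}.
On input b, block {A,C,D,E,F,I,J} splits into {A,C,E,F,I,J} and {D}.
Refine {A,C,E,F,I,J} on symbol b: members go to different blocks, giving {A,C,E,I} and {F,J}.
No further refinement is possible. Final partition (4 blocks): {A,C,E,I} | {H} | {D} | {F,J}.

4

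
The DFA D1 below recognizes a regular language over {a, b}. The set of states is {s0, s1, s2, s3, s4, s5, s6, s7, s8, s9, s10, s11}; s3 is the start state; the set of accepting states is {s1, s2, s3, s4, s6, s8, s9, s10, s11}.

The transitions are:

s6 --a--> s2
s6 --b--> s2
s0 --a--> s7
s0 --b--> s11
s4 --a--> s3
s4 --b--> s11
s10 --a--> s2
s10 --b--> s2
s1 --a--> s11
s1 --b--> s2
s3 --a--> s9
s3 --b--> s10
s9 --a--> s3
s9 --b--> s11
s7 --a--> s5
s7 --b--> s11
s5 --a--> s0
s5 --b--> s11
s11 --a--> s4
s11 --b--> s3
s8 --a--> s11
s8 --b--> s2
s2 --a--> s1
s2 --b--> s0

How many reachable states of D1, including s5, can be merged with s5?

First remove the unreachable states {s6,s8}; 10 states remain.
Initial partition by acceptance: {s1,s2,s3,s4,s9,s10,s11} | {s0,s5,s7}.
On input b, block {s1,s2,s3,s4,s9,s10,s11} splits into {s1,s3,s4,s9,s10,s11} and {s2}.
Refine {s1,s3,s4,s9,s10,s11} on symbol a: members go to different blocks, giving {s1,s3,s4,s9,s11} and {s10}.
On input b, block {s1,s3,s4,s9,s11} splits into {s4,s9,s11} and {s1} and {s3}.
On input a, block {s4,s9,s11} splits into {s4,s9} and {s11}.
No further refinement is possible. Final partition (7 blocks): {s4,s9} | {s0,s5,s7} | {s2} | {s10} | {s1} | {s3} | {s11}.
State s5 belongs to the block {s0,s5,s7}, which has 3 states.

3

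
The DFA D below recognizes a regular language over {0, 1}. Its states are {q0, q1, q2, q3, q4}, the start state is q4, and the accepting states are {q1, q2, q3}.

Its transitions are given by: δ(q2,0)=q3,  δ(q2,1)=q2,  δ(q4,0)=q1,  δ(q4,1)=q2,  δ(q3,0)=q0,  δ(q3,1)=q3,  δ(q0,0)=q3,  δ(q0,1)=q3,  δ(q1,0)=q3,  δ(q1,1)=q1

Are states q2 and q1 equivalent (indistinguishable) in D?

Initial partition by acceptance: {q1,q2,q3} | {q0,q4}.
Split {q1,q2,q3} by δ(·,0) → {q1,q2} and {q3}.
Refine {q0,q4} on symbol 0: members go to different blocks, giving {q0} and {q4}.
No further refinement is possible. Final partition (4 blocks): {q1,q2} | {q0} | {q3} | {q4}.
q2 and q1 lie in the same block of the stable partition, so they are equivalent — no string distinguishes them.

Yes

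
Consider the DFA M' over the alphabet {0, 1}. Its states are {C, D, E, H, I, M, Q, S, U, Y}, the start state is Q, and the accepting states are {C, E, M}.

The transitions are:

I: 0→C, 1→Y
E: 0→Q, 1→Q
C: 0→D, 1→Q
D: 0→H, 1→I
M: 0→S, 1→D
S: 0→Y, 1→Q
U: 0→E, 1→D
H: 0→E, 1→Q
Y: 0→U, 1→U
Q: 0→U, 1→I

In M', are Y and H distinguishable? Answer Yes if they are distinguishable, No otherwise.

Yes

Reachable states from the start: {C,D,E,H,I,Q,U,Y}. Unreachable: {M,S} — drop them.
P0 = {C,E} | {D,H,I,Q,U,Y}.
Split {D,H,I,Q,U,Y} by δ(·,0) → {D,Q,Y} and {H,I,U}.
The partition is now stable with 3 blocks: {C,E} | {D,Q,Y} | {H,I,U}.
Y and H end up in different blocks, so they are distinguishable. For instance, the string '0' is accepted from only H.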